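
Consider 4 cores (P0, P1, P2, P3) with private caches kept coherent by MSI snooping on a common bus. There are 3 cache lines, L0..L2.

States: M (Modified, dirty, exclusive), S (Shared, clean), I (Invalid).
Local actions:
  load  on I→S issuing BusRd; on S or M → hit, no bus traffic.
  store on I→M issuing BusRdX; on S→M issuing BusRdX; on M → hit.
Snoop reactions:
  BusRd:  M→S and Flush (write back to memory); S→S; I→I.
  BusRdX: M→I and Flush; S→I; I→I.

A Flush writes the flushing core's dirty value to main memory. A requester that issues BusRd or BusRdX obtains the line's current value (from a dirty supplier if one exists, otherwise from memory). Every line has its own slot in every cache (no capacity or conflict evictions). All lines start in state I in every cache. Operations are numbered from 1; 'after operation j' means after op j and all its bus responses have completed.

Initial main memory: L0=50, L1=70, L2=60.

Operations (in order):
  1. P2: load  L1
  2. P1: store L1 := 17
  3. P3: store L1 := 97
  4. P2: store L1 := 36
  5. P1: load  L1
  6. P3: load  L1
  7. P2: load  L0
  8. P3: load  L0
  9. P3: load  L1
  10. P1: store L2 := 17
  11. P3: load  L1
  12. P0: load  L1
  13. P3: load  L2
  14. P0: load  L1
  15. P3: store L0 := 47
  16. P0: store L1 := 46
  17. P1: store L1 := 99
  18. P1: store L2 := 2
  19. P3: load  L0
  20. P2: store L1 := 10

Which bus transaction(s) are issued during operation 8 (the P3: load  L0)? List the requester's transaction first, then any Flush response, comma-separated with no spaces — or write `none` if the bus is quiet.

bus = BusRd

1. P2: load  L1  bus=[BusRd]  L1: P0=I P1=I P2=S P3=I  mem[L1]=70
2. P1: store L1 := 17  bus=[BusRdX]  L1: P0=I P1=M P2=I P3=I  mem[L1]=70
3. P3: store L1 := 97  bus=[BusRdX,Flush]  L1: P0=I P1=I P2=I P3=M  mem[L1]=17
4. P2: store L1 := 36  bus=[BusRdX,Flush]  L1: P0=I P1=I P2=M P3=I  mem[L1]=97
5. P1: load  L1  bus=[BusRd,Flush]  L1: P0=I P1=S P2=S P3=I  mem[L1]=36
6. P3: load  L1  bus=[BusRd]  L1: P0=I P1=S P2=S P3=S  mem[L1]=36
7. P2: load  L0  bus=[BusRd]  L0: P0=I P1=I P2=S P3=I  mem[L0]=50
8. P3: load  L0  bus=[BusRd]  L0: P0=I P1=I P2=S P3=S  mem[L0]=50
9. P3: load  L1  bus=[-]  L1: P0=I P1=S P2=S P3=S  mem[L1]=36
10. P1: store L2 := 17  bus=[BusRdX]  L2: P0=I P1=M P2=I P3=I  mem[L2]=60
11. P3: load  L1  bus=[-]  L1: P0=I P1=S P2=S P3=S  mem[L1]=36
12. P0: load  L1  bus=[BusRd]  L1: P0=S P1=S P2=S P3=S  mem[L1]=36
13. P3: load  L2  bus=[BusRd,Flush]  L2: P0=I P1=S P2=I P3=S  mem[L2]=17
14. P0: load  L1  bus=[-]  L1: P0=S P1=S P2=S P3=S  mem[L1]=36
15. P3: store L0 := 47  bus=[BusRdX]  L0: P0=I P1=I P2=I P3=M  mem[L0]=50
16. P0: store L1 := 46  bus=[BusRdX]  L1: P0=M P1=I P2=I P3=I  mem[L1]=36
17. P1: store L1 := 99  bus=[BusRdX,Flush]  L1: P0=I P1=M P2=I P3=I  mem[L1]=46
18. P1: store L2 := 2  bus=[BusRdX]  L2: P0=I P1=M P2=I P3=I  mem[L2]=17
19. P3: load  L0  bus=[-]  L0: P0=I P1=I P2=I P3=M  mem[L0]=50
20. P2: store L1 := 10  bus=[BusRdX,Flush]  L1: P0=I P1=I P2=M P3=I  mem[L1]=99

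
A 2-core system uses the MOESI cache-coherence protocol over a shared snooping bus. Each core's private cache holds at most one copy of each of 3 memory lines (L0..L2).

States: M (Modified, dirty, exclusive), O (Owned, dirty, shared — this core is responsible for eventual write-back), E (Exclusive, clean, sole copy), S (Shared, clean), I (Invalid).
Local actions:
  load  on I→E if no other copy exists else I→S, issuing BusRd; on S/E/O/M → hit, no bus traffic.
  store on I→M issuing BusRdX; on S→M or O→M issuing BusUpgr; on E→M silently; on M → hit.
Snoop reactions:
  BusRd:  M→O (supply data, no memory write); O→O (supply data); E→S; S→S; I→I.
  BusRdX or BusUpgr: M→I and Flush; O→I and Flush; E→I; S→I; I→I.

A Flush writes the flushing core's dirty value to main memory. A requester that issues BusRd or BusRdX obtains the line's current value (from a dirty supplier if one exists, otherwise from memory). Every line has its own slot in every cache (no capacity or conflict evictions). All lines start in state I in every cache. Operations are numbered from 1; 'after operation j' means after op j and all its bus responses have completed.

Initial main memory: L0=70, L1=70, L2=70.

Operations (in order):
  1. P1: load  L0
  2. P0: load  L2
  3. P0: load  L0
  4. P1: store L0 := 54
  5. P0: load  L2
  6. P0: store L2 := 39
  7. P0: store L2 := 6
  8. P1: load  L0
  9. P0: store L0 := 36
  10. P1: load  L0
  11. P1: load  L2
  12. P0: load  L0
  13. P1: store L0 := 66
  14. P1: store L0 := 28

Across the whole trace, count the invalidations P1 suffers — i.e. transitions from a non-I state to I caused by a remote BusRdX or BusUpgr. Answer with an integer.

[1] P1: load  L0 | P0:I, P1:E(70) | bus: BusRd
[2] P0: load  L2 | P0:E(70), P1:I | bus: BusRd
[3] P0: load  L0 | P0:S(70), P1:S(70) | bus: BusRd
[4] P1: store L0 := 54 | P0:I, P1:M(54) | bus: BusUpgr
[5] P0: load  L2 | P0:E(70), P1:I | bus: none
[6] P0: store L2 := 39 | P0:M(39), P1:I | bus: none
[7] P0: store L2 := 6 | P0:M(6), P1:I | bus: none
[8] P1: load  L0 | P0:I, P1:M(54) | bus: none
[9] P0: store L0 := 36 | P0:M(36), P1:I | bus: BusRdX,Flush
[10] P1: load  L0 | P0:O(36), P1:S(36) | bus: BusRd
[11] P1: load  L2 | P0:O(6), P1:S(6) | bus: BusRd
[12] P0: load  L0 | P0:O(36), P1:S(36) | bus: none
[13] P1: store L0 := 66 | P0:I, P1:M(66) | bus: BusUpgr,Flush
[14] P1: store L0 := 28 | P0:I, P1:M(28) | bus: none

invalidations = 1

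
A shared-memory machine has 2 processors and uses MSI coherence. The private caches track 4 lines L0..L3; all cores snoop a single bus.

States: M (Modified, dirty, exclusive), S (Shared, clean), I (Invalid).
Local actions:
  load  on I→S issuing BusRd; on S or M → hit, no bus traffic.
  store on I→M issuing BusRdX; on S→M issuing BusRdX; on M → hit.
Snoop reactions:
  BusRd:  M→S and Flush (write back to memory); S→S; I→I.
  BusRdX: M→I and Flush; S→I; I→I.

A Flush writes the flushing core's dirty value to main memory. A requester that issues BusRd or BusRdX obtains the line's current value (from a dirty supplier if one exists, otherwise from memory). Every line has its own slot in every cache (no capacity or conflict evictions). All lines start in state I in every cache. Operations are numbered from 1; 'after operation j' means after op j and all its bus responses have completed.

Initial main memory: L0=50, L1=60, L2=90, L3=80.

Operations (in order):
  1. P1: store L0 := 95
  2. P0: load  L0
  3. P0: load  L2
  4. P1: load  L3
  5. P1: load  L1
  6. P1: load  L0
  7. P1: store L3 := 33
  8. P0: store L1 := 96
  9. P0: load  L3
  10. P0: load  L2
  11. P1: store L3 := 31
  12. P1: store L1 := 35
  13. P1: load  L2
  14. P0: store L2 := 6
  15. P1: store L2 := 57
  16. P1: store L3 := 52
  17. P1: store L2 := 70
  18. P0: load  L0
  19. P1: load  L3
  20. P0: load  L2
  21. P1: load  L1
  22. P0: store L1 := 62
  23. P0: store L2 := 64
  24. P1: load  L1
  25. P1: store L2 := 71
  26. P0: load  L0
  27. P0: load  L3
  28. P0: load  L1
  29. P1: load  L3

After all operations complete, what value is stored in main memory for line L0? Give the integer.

memory[L0] = 95

[1] P1: store L0 := 95 | P0:I, P1:M(95) | bus: BusRdX
[2] P0: load  L0 | P0:S(95), P1:S(95) | bus: BusRd,Flush
[3] P0: load  L2 | P0:S(90), P1:I | bus: BusRd
[4] P1: load  L3 | P0:I, P1:S(80) | bus: BusRd
[5] P1: load  L1 | P0:I, P1:S(60) | bus: BusRd
[6] P1: load  L0 | P0:S(95), P1:S(95) | bus: none
[7] P1: store L3 := 33 | P0:I, P1:M(33) | bus: BusRdX
[8] P0: store L1 := 96 | P0:M(96), P1:I | bus: BusRdX
[9] P0: load  L3 | P0:S(33), P1:S(33) | bus: BusRd,Flush
[10] P0: load  L2 | P0:S(90), P1:I | bus: none
[11] P1: store L3 := 31 | P0:I, P1:M(31) | bus: BusRdX
[12] P1: store L1 := 35 | P0:I, P1:M(35) | bus: BusRdX,Flush
[13] P1: load  L2 | P0:S(90), P1:S(90) | bus: BusRd
[14] P0: store L2 := 6 | P0:M(6), P1:I | bus: BusRdX
[15] P1: store L2 := 57 | P0:I, P1:M(57) | bus: BusRdX,Flush
[16] P1: store L3 := 52 | P0:I, P1:M(52) | bus: none
[17] P1: store L2 := 70 | P0:I, P1:M(70) | bus: none
[18] P0: load  L0 | P0:S(95), P1:S(95) | bus: none
[19] P1: load  L3 | P0:I, P1:M(52) | bus: none
[20] P0: load  L2 | P0:S(70), P1:S(70) | bus: BusRd,Flush
[21] P1: load  L1 | P0:I, P1:M(35) | bus: none
[22] P0: store L1 := 62 | P0:M(62), P1:I | bus: BusRdX,Flush
[23] P0: store L2 := 64 | P0:M(64), P1:I | bus: BusRdX
[24] P1: load  L1 | P0:S(62), P1:S(62) | bus: BusRd,Flush
[25] P1: store L2 := 71 | P0:I, P1:M(71) | bus: BusRdX,Flush
[26] P0: load  L0 | P0:S(95), P1:S(95) | bus: none
[27] P0: load  L3 | P0:S(52), P1:S(52) | bus: BusRd,Flush
[28] P0: load  L1 | P0:S(62), P1:S(62) | bus: none
[29] P1: load  L3 | P0:S(52), P1:S(52) | bus: none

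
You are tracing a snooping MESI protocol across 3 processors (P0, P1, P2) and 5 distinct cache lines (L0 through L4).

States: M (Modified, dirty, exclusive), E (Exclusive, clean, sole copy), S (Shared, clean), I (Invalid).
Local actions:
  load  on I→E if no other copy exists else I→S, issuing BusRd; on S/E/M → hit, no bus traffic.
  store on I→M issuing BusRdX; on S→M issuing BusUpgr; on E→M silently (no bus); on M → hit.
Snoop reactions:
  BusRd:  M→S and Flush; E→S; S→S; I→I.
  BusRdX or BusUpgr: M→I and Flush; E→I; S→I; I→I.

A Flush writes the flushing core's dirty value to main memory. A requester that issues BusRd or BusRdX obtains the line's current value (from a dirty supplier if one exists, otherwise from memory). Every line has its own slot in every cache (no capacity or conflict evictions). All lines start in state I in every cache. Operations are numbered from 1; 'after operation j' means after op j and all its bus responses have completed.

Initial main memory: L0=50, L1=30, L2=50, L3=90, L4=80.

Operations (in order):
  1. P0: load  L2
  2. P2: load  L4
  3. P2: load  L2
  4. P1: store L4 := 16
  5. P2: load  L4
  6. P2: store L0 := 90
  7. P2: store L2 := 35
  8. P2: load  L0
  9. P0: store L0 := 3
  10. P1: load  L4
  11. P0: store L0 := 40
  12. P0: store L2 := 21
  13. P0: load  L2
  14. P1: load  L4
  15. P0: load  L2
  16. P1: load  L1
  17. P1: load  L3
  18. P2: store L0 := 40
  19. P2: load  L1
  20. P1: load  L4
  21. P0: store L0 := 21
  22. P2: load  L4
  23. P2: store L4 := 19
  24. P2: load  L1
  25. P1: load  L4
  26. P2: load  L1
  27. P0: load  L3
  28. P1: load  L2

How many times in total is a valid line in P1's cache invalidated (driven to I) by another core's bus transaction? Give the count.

1. P0: load  L2  bus=[BusRd]  L2: P0=E P1=I P2=I  mem[L2]=50
2. P2: load  L4  bus=[BusRd]  L4: P0=I P1=I P2=E  mem[L4]=80
3. P2: load  L2  bus=[BusRd]  L2: P0=S P1=I P2=S  mem[L2]=50
4. P1: store L4 := 16  bus=[BusRdX]  L4: P0=I P1=M P2=I  mem[L4]=80
5. P2: load  L4  bus=[BusRd,Flush]  L4: P0=I P1=S P2=S  mem[L4]=16
6. P2: store L0 := 90  bus=[BusRdX]  L0: P0=I P1=I P2=M  mem[L0]=50
7. P2: store L2 := 35  bus=[BusUpgr]  L2: P0=I P1=I P2=M  mem[L2]=50
8. P2: load  L0  bus=[-]  L0: P0=I P1=I P2=M  mem[L0]=50
9. P0: store L0 := 3  bus=[BusRdX,Flush]  L0: P0=M P1=I P2=I  mem[L0]=90
10. P1: load  L4  bus=[-]  L4: P0=I P1=S P2=S  mem[L4]=16
11. P0: store L0 := 40  bus=[-]  L0: P0=M P1=I P2=I  mem[L0]=90
12. P0: store L2 := 21  bus=[BusRdX,Flush]  L2: P0=M P1=I P2=I  mem[L2]=35
13. P0: load  L2  bus=[-]  L2: P0=M P1=I P2=I  mem[L2]=35
14. P1: load  L4  bus=[-]  L4: P0=I P1=S P2=S  mem[L4]=16
15. P0: load  L2  bus=[-]  L2: P0=M P1=I P2=I  mem[L2]=35
16. P1: load  L1  bus=[BusRd]  L1: P0=I P1=E P2=I  mem[L1]=30
17. P1: load  L3  bus=[BusRd]  L3: P0=I P1=E P2=I  mem[L3]=90
18. P2: store L0 := 40  bus=[BusRdX,Flush]  L0: P0=I P1=I P2=M  mem[L0]=40
19. P2: load  L1  bus=[BusRd]  L1: P0=I P1=S P2=S  mem[L1]=30
20. P1: load  L4  bus=[-]  L4: P0=I P1=S P2=S  mem[L4]=16
21. P0: store L0 := 21  bus=[BusRdX,Flush]  L0: P0=M P1=I P2=I  mem[L0]=40
22. P2: load  L4  bus=[-]  L4: P0=I P1=S P2=S  mem[L4]=16
23. P2: store L4 := 19  bus=[BusUpgr]  L4: P0=I P1=I P2=M  mem[L4]=16
24. P2: load  L1  bus=[-]  L1: P0=I P1=S P2=S  mem[L1]=30
25. P1: load  L4  bus=[BusRd,Flush]  L4: P0=I P1=S P2=S  mem[L4]=19
26. P2: load  L1  bus=[-]  L1: P0=I P1=S P2=S  mem[L1]=30
27. P0: load  L3  bus=[BusRd]  L3: P0=S P1=S P2=I  mem[L3]=90
28. P1: load  L2  bus=[BusRd,Flush]  L2: P0=S P1=S P2=I  mem[L2]=21

invalidations = 1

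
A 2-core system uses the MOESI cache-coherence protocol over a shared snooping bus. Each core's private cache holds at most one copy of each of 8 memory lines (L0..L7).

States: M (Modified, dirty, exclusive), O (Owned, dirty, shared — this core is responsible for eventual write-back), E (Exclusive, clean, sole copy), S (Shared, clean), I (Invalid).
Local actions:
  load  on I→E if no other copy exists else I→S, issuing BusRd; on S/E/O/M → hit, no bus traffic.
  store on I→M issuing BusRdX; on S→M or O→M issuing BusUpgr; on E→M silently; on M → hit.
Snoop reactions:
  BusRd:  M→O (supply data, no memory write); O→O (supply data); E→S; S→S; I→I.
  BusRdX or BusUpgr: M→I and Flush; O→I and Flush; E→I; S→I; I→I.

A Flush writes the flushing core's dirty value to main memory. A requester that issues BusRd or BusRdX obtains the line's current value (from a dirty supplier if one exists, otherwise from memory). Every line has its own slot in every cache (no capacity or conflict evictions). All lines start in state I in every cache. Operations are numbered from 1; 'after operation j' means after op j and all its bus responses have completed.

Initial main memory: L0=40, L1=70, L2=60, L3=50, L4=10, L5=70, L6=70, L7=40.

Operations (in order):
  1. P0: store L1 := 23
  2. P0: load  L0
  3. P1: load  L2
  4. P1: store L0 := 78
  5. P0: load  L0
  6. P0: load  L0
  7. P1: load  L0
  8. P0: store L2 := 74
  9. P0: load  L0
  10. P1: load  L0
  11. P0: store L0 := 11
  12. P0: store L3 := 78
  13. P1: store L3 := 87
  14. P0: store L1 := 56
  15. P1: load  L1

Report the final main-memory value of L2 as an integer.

memory[L2] = 60

  op1 P0: store L1 := 23 → M/I on L1; bus BusRdX; mem=70
  op2 P0: load  L0 → E/I on L0; bus BusRd; mem=40
  op3 P1: load  L2 → I/E on L2; bus BusRd; mem=60
  op4 P1: store L0 := 78 → I/M on L0; bus BusRdX; mem=40
  op5 P0: load  L0 → S/O on L0; bus BusRd; mem=40
  op6 P0: load  L0 → S/O on L0; bus (none); mem=40
  op7 P1: load  L0 → S/O on L0; bus (none); mem=40
  op8 P0: store L2 := 74 → M/I on L2; bus BusRdX; mem=60
  op9 P0: load  L0 → S/O on L0; bus (none); mem=40
  op10 P1: load  L0 → S/O on L0; bus (none); mem=40
  op11 P0: store L0 := 11 → M/I on L0; bus BusUpgr Flush; mem=78
  op12 P0: store L3 := 78 → M/I on L3; bus BusRdX; mem=50
  op13 P1: store L3 := 87 → I/M on L3; bus BusRdX Flush; mem=78
  op14 P0: store L1 := 56 → M/I on L1; bus (none); mem=70
  op15 P1: load  L1 → O/S on L1; bus BusRd; mem=70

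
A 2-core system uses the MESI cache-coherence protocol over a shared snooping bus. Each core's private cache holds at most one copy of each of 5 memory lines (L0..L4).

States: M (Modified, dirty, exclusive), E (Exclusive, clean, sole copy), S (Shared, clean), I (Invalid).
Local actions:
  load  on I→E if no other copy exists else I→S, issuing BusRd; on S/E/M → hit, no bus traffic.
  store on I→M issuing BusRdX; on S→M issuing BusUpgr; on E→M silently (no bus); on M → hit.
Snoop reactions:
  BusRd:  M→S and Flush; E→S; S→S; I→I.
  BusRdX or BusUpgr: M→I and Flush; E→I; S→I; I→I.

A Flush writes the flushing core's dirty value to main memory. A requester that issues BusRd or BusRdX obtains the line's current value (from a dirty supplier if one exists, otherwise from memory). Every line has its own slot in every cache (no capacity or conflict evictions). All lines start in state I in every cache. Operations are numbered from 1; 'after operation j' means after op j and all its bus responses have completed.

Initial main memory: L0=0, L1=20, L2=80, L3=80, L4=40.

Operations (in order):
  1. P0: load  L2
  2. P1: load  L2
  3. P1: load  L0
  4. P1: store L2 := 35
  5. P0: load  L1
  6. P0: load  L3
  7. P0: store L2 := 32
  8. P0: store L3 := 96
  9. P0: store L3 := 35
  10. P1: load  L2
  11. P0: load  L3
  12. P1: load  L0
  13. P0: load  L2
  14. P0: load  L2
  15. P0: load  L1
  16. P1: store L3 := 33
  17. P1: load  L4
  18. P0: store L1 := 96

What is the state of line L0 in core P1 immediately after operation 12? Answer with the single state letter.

state = E

[1] P0: load  L2 | P0:E(80), P1:I | bus: BusRd
[2] P1: load  L2 | P0:S(80), P1:S(80) | bus: BusRd
[3] P1: load  L0 | P0:I, P1:E(0) | bus: BusRd
[4] P1: store L2 := 35 | P0:I, P1:M(35) | bus: BusUpgr
[5] P0: load  L1 | P0:E(20), P1:I | bus: BusRd
[6] P0: load  L3 | P0:E(80), P1:I | bus: BusRd
[7] P0: store L2 := 32 | P0:M(32), P1:I | bus: BusRdX,Flush
[8] P0: store L3 := 96 | P0:M(96), P1:I | bus: none
[9] P0: store L3 := 35 | P0:M(35), P1:I | bus: none
[10] P1: load  L2 | P0:S(32), P1:S(32) | bus: BusRd,Flush
[11] P0: load  L3 | P0:M(35), P1:I | bus: none
[12] P1: load  L0 | P0:I, P1:E(0) | bus: none
[13] P0: load  L2 | P0:S(32), P1:S(32) | bus: none
[14] P0: load  L2 | P0:S(32), P1:S(32) | bus: none
[15] P0: load  L1 | P0:E(20), P1:I | bus: none
[16] P1: store L3 := 33 | P0:I, P1:M(33) | bus: BusRdX,Flush
[17] P1: load  L4 | P0:I, P1:E(40) | bus: BusRd
[18] P0: store L1 := 96 | P0:M(96), P1:I | bus: none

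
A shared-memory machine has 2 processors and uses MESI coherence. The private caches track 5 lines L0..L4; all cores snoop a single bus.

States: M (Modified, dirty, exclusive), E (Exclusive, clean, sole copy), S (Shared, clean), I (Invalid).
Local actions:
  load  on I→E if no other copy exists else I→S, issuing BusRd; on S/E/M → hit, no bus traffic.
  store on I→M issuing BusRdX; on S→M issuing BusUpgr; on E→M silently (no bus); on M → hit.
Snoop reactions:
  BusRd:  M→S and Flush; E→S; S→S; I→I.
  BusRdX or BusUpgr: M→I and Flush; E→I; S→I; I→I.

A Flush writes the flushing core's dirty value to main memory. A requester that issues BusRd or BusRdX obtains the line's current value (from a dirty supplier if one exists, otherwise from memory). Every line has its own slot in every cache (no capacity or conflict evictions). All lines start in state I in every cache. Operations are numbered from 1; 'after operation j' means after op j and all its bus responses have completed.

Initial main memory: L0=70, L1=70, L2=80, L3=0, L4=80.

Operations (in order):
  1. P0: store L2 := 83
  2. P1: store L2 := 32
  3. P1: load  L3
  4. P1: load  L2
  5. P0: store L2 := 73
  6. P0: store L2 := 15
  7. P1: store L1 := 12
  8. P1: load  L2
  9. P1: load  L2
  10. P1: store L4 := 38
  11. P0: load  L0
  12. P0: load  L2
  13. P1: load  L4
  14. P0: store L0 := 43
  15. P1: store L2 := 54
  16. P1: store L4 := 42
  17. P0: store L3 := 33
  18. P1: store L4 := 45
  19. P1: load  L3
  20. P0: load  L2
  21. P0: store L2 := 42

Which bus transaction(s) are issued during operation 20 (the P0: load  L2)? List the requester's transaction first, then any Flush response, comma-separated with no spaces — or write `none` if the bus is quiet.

bus = BusRd,Flush

step 1: P0: store L2 := 83  ⟶  MI  (L2)  txn=BusRdX  M[L2]=80
step 2: P1: store L2 := 32  ⟶  IM  (L2)  txn=BusRdX+Flush  M[L2]=83
step 3: P1: load  L3  ⟶  IE  (L3)  txn=BusRd  M[L3]=0
step 4: P1: load  L2  ⟶  IM  (L2)  txn=∅  M[L2]=83
step 5: P0: store L2 := 73  ⟶  MI  (L2)  txn=BusRdX+Flush  M[L2]=32
step 6: P0: store L2 := 15  ⟶  MI  (L2)  txn=∅  M[L2]=32
step 7: P1: store L1 := 12  ⟶  IM  (L1)  txn=BusRdX  M[L1]=70
step 8: P1: load  L2  ⟶  SS  (L2)  txn=BusRd+Flush  M[L2]=15
step 9: P1: load  L2  ⟶  SS  (L2)  txn=∅  M[L2]=15
step 10: P1: store L4 := 38  ⟶  IM  (L4)  txn=BusRdX  M[L4]=80
step 11: P0: load  L0  ⟶  EI  (L0)  txn=BusRd  M[L0]=70
step 12: P0: load  L2  ⟶  SS  (L2)  txn=∅  M[L2]=15
step 13: P1: load  L4  ⟶  IM  (L4)  txn=∅  M[L4]=80
step 14: P0: store L0 := 43  ⟶  MI  (L0)  txn=∅  M[L0]=70
step 15: P1: store L2 := 54  ⟶  IM  (L2)  txn=BusUpgr  M[L2]=15
step 16: P1: store L4 := 42  ⟶  IM  (L4)  txn=∅  M[L4]=80
step 17: P0: store L3 := 33  ⟶  MI  (L3)  txn=BusRdX  M[L3]=0
step 18: P1: store L4 := 45  ⟶  IM  (L4)  txn=∅  M[L4]=80
step 19: P1: load  L3  ⟶  SS  (L3)  txn=BusRd+Flush  M[L3]=33
step 20: P0: load  L2  ⟶  SS  (L2)  txn=BusRd+Flush  M[L2]=54
step 21: P0: store L2 := 42  ⟶  MI  (L2)  txn=BusUpgr  M[L2]=54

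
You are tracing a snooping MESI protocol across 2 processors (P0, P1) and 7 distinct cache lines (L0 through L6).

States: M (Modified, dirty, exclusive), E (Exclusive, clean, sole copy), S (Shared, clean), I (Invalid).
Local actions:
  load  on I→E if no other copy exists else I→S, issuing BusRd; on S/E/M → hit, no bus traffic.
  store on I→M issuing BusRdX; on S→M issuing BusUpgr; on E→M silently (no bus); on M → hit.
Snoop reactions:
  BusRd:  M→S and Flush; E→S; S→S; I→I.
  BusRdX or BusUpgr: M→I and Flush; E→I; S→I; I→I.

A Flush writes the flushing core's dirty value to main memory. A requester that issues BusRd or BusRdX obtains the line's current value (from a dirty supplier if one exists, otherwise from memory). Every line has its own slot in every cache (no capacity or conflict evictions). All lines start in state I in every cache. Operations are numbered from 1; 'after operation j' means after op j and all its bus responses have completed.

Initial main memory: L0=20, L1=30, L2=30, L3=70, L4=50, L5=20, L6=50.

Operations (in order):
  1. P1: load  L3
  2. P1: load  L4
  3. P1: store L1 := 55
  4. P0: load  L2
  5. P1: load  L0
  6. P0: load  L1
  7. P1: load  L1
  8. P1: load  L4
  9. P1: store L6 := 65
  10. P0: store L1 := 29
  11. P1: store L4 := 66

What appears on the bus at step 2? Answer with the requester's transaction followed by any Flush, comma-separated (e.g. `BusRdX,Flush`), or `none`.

bus = BusRd

[1] P1: load  L3 | P0:I, P1:E(70) | bus: BusRd
[2] P1: load  L4 | P0:I, P1:E(50) | bus: BusRd
[3] P1: store L1 := 55 | P0:I, P1:M(55) | bus: BusRdX
[4] P0: load  L2 | P0:E(30), P1:I | bus: BusRd
[5] P1: load  L0 | P0:I, P1:E(20) | bus: BusRd
[6] P0: load  L1 | P0:S(55), P1:S(55) | bus: BusRd,Flush
[7] P1: load  L1 | P0:S(55), P1:S(55) | bus: none
[8] P1: load  L4 | P0:I, P1:E(50) | bus: none
[9] P1: store L6 := 65 | P0:I, P1:M(65) | bus: BusRdX
[10] P0: store L1 := 29 | P0:M(29), P1:I | bus: BusUpgr
[11] P1: store L4 := 66 | P0:I, P1:M(66) | bus: none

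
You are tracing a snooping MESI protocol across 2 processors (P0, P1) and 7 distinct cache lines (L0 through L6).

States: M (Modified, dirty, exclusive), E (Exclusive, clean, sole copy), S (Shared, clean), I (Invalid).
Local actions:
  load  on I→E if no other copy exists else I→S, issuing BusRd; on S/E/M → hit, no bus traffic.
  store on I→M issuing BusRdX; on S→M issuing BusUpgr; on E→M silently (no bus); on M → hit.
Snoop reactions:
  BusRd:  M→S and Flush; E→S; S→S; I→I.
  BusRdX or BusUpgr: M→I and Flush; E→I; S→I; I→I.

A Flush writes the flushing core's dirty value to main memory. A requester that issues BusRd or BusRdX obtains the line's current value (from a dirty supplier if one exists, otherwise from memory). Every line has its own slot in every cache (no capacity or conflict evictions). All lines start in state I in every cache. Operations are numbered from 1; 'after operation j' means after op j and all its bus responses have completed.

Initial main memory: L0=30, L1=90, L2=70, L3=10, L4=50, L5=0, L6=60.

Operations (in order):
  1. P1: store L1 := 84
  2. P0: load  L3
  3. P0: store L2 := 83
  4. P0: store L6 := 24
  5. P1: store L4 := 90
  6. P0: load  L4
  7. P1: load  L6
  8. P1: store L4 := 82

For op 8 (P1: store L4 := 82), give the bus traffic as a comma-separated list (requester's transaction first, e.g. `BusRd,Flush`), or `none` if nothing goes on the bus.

bus = BusUpgr

step 1: P1: store L1 := 84  ⟶  IM  (L1)  txn=BusRdX  M[L1]=90
step 2: P0: load  L3  ⟶  EI  (L3)  txn=BusRd  M[L3]=10
step 3: P0: store L2 := 83  ⟶  MI  (L2)  txn=BusRdX  M[L2]=70
step 4: P0: store L6 := 24  ⟶  MI  (L6)  txn=BusRdX  M[L6]=60
step 5: P1: store L4 := 90  ⟶  IM  (L4)  txn=BusRdX  M[L4]=50
step 6: P0: load  L4  ⟶  SS  (L4)  txn=BusRd+Flush  M[L4]=90
step 7: P1: load  L6  ⟶  SS  (L6)  txn=BusRd+Flush  M[L6]=24
step 8: P1: store L4 := 82  ⟶  IM  (L4)  txn=BusUpgr  M[L4]=90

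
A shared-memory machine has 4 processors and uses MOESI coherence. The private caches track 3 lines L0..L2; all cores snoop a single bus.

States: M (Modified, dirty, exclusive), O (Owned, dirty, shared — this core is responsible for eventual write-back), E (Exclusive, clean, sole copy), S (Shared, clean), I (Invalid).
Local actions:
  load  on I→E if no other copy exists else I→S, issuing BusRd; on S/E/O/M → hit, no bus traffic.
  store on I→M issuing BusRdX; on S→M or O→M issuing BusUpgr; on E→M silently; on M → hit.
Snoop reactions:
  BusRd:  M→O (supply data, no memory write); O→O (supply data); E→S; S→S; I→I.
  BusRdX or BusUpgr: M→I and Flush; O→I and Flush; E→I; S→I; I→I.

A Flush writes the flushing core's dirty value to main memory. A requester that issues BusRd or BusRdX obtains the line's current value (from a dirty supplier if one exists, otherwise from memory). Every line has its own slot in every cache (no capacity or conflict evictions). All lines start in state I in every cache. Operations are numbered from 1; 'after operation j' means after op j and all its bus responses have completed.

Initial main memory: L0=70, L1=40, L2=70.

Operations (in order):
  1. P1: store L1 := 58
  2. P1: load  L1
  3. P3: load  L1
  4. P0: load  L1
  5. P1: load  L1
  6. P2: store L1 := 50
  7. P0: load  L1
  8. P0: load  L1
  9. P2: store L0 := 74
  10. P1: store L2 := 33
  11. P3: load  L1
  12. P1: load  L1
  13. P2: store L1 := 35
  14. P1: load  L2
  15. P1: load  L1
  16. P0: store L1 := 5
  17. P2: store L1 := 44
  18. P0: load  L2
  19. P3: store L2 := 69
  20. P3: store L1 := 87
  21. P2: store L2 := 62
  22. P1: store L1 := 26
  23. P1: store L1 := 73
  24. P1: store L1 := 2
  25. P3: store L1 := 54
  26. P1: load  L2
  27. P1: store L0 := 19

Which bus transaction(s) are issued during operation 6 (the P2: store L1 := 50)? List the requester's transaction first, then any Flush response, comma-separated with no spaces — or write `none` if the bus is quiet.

bus = BusRdX,Flush

1. P1: store L1 := 58  bus=[BusRdX]  L1: P0=I P1=M P2=I P3=I  mem[L1]=40
2. P1: load  L1  bus=[-]  L1: P0=I P1=M P2=I P3=I  mem[L1]=40
3. P3: load  L1  bus=[BusRd]  L1: P0=I P1=O P2=I P3=S  mem[L1]=40
4. P0: load  L1  bus=[BusRd]  L1: P0=S P1=O P2=I P3=S  mem[L1]=40
5. P1: load  L1  bus=[-]  L1: P0=S P1=O P2=I P3=S  mem[L1]=40
6. P2: store L1 := 50  bus=[BusRdX,Flush]  L1: P0=I P1=I P2=M P3=I  mem[L1]=58
7. P0: load  L1  bus=[BusRd]  L1: P0=S P1=I P2=O P3=I  mem[L1]=58
8. P0: load  L1  bus=[-]  L1: P0=S P1=I P2=O P3=I  mem[L1]=58
9. P2: store L0 := 74  bus=[BusRdX]  L0: P0=I P1=I P2=M P3=I  mem[L0]=70
10. P1: store L2 := 33  bus=[BusRdX]  L2: P0=I P1=M P2=I P3=I  mem[L2]=70
11. P3: load  L1  bus=[BusRd]  L1: P0=S P1=I P2=O P3=S  mem[L1]=58
12. P1: load  L1  bus=[BusRd]  L1: P0=S P1=S P2=O P3=S  mem[L1]=58
13. P2: store L1 := 35  bus=[BusUpgr]  L1: P0=I P1=I P2=M P3=I  mem[L1]=58
14. P1: load  L2  bus=[-]  L2: P0=I P1=M P2=I P3=I  mem[L2]=70
15. P1: load  L1  bus=[BusRd]  L1: P0=I P1=S P2=O P3=I  mem[L1]=58
16. P0: store L1 := 5  bus=[BusRdX,Flush]  L1: P0=M P1=I P2=I P3=I  mem[L1]=35
17. P2: store L1 := 44  bus=[BusRdX,Flush]  L1: P0=I P1=I P2=M P3=I  mem[L1]=5
18. P0: load  L2  bus=[BusRd]  L2: P0=S P1=O P2=I P3=I  mem[L2]=70
19. P3: store L2 := 69  bus=[BusRdX,Flush]  L2: P0=I P1=I P2=I P3=M  mem[L2]=33
20. P3: store L1 := 87  bus=[BusRdX,Flush]  L1: P0=I P1=I P2=I P3=M  mem[L1]=44
21. P2: store L2 := 62  bus=[BusRdX,Flush]  L2: P0=I P1=I P2=M P3=I  mem[L2]=69
22. P1: store L1 := 26  bus=[BusRdX,Flush]  L1: P0=I P1=M P2=I P3=I  mem[L1]=87
23. P1: store L1 := 73  bus=[-]  L1: P0=I P1=M P2=I P3=I  mem[L1]=87
24. P1: store L1 := 2  bus=[-]  L1: P0=I P1=M P2=I P3=I  mem[L1]=87
25. P3: store L1 := 54  bus=[BusRdX,Flush]  L1: P0=I P1=I P2=I P3=M  mem[L1]=2
26. P1: load  L2  bus=[BusRd]  L2: P0=I P1=S P2=O P3=I  mem[L2]=69
27. P1: store L0 := 19  bus=[BusRdX,Flush]  L0: P0=I P1=M P2=I P3=I  mem[L0]=74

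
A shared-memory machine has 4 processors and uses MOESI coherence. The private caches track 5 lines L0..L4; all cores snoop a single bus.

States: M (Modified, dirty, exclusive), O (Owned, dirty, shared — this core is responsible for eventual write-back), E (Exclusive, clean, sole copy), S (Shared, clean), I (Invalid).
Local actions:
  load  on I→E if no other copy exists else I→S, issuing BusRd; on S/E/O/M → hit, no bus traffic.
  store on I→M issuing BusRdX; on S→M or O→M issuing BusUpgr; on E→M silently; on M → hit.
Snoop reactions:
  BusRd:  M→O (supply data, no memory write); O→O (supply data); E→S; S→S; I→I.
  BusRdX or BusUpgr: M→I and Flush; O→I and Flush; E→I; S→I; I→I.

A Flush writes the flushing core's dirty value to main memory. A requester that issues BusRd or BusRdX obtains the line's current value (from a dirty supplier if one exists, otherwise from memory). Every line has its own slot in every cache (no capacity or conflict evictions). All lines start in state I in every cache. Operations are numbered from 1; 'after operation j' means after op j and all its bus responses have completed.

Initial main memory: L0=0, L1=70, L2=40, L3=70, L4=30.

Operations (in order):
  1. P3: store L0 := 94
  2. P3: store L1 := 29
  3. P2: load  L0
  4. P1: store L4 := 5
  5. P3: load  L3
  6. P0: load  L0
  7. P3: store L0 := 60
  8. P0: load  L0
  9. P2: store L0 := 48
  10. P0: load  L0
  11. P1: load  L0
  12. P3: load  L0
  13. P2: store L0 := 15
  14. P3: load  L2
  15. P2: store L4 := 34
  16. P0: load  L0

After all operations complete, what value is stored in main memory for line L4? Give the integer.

[1] P3: store L0 := 94 | P0:I, P1:I, P2:I, P3:M(94) | bus: BusRdX
[2] P3: store L1 := 29 | P0:I, P1:I, P2:I, P3:M(29) | bus: BusRdX
[3] P2: load  L0 | P0:I, P1:I, P2:S(94), P3:O(94) | bus: BusRd
[4] P1: store L4 := 5 | P0:I, P1:M(5), P2:I, P3:I | bus: BusRdX
[5] P3: load  L3 | P0:I, P1:I, P2:I, P3:E(70) | bus: BusRd
[6] P0: load  L0 | P0:S(94), P1:I, P2:S(94), P3:O(94) | bus: BusRd
[7] P3: store L0 := 60 | P0:I, P1:I, P2:I, P3:M(60) | bus: BusUpgr
[8] P0: load  L0 | P0:S(60), P1:I, P2:I, P3:O(60) | bus: BusRd
[9] P2: store L0 := 48 | P0:I, P1:I, P2:M(48), P3:I | bus: BusRdX,Flush
[10] P0: load  L0 | P0:S(48), P1:I, P2:O(48), P3:I | bus: BusRd
[11] P1: load  L0 | P0:S(48), P1:S(48), P2:O(48), P3:I | bus: BusRd
[12] P3: load  L0 | P0:S(48), P1:S(48), P2:O(48), P3:S(48) | bus: BusRd
[13] P2: store L0 := 15 | P0:I, P1:I, P2:M(15), P3:I | bus: BusUpgr
[14] P3: load  L2 | P0:I, P1:I, P2:I, P3:E(40) | bus: BusRd
[15] P2: store L4 := 34 | P0:I, P1:I, P2:M(34), P3:I | bus: BusRdX,Flush
[16] P0: load  L0 | P0:S(15), P1:I, P2:O(15), P3:I | bus: BusRd

memory[L4] = 5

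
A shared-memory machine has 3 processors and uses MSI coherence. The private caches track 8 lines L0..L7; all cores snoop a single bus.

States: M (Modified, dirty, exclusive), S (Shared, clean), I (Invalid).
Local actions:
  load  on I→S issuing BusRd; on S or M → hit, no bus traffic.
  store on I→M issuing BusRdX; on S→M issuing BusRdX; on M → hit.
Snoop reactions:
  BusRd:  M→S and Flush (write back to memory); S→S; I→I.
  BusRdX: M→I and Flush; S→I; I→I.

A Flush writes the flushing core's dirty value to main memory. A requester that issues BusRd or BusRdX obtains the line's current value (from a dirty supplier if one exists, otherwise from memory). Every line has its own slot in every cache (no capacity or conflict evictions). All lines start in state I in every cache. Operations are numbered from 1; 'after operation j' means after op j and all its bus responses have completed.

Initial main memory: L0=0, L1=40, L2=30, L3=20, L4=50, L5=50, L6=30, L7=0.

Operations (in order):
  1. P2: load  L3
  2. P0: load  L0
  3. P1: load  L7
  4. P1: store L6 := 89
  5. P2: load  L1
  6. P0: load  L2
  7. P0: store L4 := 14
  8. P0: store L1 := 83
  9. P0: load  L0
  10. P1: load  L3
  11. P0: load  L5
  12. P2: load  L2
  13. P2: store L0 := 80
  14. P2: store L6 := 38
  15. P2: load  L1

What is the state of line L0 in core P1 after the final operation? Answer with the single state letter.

  op1 P2: load  L3 → I/I/S on L3; bus BusRd; mem=20
  op2 P0: load  L0 → S/I/I on L0; bus BusRd; mem=0
  op3 P1: load  L7 → I/S/I on L7; bus BusRd; mem=0
  op4 P1: store L6 := 89 → I/M/I on L6; bus BusRdX; mem=30
  op5 P2: load  L1 → I/I/S on L1; bus BusRd; mem=40
  op6 P0: load  L2 → S/I/I on L2; bus BusRd; mem=30
  op7 P0: store L4 := 14 → M/I/I on L4; bus BusRdX; mem=50
  op8 P0: store L1 := 83 → M/I/I on L1; bus BusRdX; mem=40
  op9 P0: load  L0 → S/I/I on L0; bus (none); mem=0
  op10 P1: load  L3 → I/S/S on L3; bus BusRd; mem=20
  op11 P0: load  L5 → S/I/I on L5; bus BusRd; mem=50
  op12 P2: load  L2 → S/I/S on L2; bus BusRd; mem=30
  op13 P2: store L0 := 80 → I/I/M on L0; bus BusRdX; mem=0
  op14 P2: store L6 := 38 → I/I/M on L6; bus BusRdX Flush; mem=89
  op15 P2: load  L1 → S/I/S on L1; bus BusRd Flush; mem=83

state = I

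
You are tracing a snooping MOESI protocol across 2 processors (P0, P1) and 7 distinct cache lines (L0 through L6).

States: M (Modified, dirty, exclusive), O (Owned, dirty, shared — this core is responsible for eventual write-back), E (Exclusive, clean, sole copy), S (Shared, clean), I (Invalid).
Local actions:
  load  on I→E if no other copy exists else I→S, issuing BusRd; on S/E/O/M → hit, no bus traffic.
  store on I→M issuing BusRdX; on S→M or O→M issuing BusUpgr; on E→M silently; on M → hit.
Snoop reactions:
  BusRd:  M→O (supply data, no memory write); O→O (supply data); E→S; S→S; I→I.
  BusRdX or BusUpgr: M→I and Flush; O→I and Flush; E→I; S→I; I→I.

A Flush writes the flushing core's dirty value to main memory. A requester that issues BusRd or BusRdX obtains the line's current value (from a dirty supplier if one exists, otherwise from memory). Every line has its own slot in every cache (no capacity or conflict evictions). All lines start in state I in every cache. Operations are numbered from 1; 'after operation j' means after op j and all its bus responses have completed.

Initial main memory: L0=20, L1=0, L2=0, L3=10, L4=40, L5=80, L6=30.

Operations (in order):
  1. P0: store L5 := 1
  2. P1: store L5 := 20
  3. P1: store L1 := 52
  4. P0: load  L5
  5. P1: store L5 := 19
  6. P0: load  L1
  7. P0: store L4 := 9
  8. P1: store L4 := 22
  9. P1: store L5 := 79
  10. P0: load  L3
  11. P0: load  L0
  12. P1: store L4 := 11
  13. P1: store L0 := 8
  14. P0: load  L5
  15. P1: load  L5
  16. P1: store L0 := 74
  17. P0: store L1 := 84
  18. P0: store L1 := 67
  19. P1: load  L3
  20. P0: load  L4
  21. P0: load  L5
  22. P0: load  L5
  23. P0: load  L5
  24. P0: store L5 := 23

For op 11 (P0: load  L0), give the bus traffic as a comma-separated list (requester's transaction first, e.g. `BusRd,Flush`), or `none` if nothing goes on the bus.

bus = BusRd

[1] P0: store L5 := 1 | P0:M(1), P1:I | bus: BusRdX
[2] P1: store L5 := 20 | P0:I, P1:M(20) | bus: BusRdX,Flush
[3] P1: store L1 := 52 | P0:I, P1:M(52) | bus: BusRdX
[4] P0: load  L5 | P0:S(20), P1:O(20) | bus: BusRd
[5] P1: store L5 := 19 | P0:I, P1:M(19) | bus: BusUpgr
[6] P0: load  L1 | P0:S(52), P1:O(52) | bus: BusRd
[7] P0: store L4 := 9 | P0:M(9), P1:I | bus: BusRdX
[8] P1: store L4 := 22 | P0:I, P1:M(22) | bus: BusRdX,Flush
[9] P1: store L5 := 79 | P0:I, P1:M(79) | bus: none
[10] P0: load  L3 | P0:E(10), P1:I | bus: BusRd
[11] P0: load  L0 | P0:E(20), P1:I | bus: BusRd
[12] P1: store L4 := 11 | P0:I, P1:M(11) | bus: none
[13] P1: store L0 := 8 | P0:I, P1:M(8) | bus: BusRdX
[14] P0: load  L5 | P0:S(79), P1:O(79) | bus: BusRd
[15] P1: load  L5 | P0:S(79), P1:O(79) | bus: none
[16] P1: store L0 := 74 | P0:I, P1:M(74) | bus: none
[17] P0: store L1 := 84 | P0:M(84), P1:I | bus: BusUpgr,Flush
[18] P0: store L1 := 67 | P0:M(67), P1:I | bus: none
[19] P1: load  L3 | P0:S(10), P1:S(10) | bus: BusRd
[20] P0: load  L4 | P0:S(11), P1:O(11) | bus: BusRd
[21] P0: load  L5 | P0:S(79), P1:O(79) | bus: none
[22] P0: load  L5 | P0:S(79), P1:O(79) | bus: none
[23] P0: load  L5 | P0:S(79), P1:O(79) | bus: none
[24] P0: store L5 := 23 | P0:M(23), P1:I | bus: BusUpgr,Flush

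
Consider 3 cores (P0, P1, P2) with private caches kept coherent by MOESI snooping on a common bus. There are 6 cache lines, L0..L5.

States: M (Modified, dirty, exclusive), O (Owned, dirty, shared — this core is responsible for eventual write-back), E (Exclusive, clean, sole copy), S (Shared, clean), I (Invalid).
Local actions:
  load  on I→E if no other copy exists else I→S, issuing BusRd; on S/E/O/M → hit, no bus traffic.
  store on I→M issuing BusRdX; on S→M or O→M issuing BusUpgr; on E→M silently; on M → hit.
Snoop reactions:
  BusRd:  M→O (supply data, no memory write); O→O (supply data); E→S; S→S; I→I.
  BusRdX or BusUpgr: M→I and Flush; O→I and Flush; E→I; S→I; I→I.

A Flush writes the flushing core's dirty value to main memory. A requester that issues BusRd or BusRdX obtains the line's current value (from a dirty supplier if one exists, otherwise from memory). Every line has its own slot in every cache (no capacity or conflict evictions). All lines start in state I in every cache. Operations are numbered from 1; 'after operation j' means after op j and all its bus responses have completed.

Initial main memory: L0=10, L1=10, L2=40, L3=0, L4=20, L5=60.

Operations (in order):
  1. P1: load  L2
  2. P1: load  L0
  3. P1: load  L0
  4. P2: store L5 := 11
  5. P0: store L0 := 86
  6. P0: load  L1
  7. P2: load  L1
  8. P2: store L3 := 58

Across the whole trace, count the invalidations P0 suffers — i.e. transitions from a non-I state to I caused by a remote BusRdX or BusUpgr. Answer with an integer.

invalidations = 0

[1] P1: load  L2 | P0:I, P1:E(40), P2:I | bus: BusRd
[2] P1: load  L0 | P0:I, P1:E(10), P2:I | bus: BusRd
[3] P1: load  L0 | P0:I, P1:E(10), P2:I | bus: none
[4] P2: store L5 := 11 | P0:I, P1:I, P2:M(11) | bus: BusRdX
[5] P0: store L0 := 86 | P0:M(86), P1:I, P2:I | bus: BusRdX
[6] P0: load  L1 | P0:E(10), P1:I, P2:I | bus: BusRd
[7] P2: load  L1 | P0:S(10), P1:I, P2:S(10) | bus: BusRd
[8] P2: store L3 := 58 | P0:I, P1:I, P2:M(58) | bus: BusRdX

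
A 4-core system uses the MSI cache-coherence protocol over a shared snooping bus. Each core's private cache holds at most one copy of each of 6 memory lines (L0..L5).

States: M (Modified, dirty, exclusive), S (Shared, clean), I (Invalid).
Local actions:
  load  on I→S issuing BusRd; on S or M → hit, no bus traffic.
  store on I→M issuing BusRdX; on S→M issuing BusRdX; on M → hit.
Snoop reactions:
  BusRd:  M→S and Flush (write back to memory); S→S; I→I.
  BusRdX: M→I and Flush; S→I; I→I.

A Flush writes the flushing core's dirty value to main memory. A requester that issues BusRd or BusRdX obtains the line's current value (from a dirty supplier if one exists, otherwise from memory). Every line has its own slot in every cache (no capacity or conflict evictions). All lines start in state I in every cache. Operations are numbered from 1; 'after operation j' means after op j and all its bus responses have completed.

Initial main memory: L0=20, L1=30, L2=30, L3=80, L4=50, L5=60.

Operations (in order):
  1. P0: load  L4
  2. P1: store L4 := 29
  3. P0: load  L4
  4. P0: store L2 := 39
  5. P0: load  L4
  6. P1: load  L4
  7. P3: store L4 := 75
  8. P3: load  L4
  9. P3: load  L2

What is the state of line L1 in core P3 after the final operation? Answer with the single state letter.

[1] P0: load  L4 | P0:S(50), P1:I, P2:I, P3:I | bus: BusRd
[2] P1: store L4 := 29 | P0:I, P1:M(29), P2:I, P3:I | bus: BusRdX
[3] P0: load  L4 | P0:S(29), P1:S(29), P2:I, P3:I | bus: BusRd,Flush
[4] P0: store L2 := 39 | P0:M(39), P1:I, P2:I, P3:I | bus: BusRdX
[5] P0: load  L4 | P0:S(29), P1:S(29), P2:I, P3:I | bus: none
[6] P1: load  L4 | P0:S(29), P1:S(29), P2:I, P3:I | bus: none
[7] P3: store L4 := 75 | P0:I, P1:I, P2:I, P3:M(75) | bus: BusRdX
[8] P3: load  L4 | P0:I, P1:I, P2:I, P3:M(75) | bus: none
[9] P3: load  L2 | P0:S(39), P1:I, P2:I, P3:S(39) | bus: BusRd,Flush

state = I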